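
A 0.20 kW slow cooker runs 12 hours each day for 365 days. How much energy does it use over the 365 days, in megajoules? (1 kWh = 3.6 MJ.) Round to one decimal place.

Runtime = 12 h/day × 365 days = 4380 h
Energy = 0.2 kW × 4380 h = 876 kWh
= 876 × 3.6 MJ = 3153.6 MJ

3153.6 MJ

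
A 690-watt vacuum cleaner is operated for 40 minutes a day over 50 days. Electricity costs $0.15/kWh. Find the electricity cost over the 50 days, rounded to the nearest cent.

Runtime = 40 min × 50 = 2000 min = 33.333333… h
Energy = 0.69 kW × 33.333333… h = 23 kWh
Cost = 23 kWh × $0.15/kWh = $3.45

$3.45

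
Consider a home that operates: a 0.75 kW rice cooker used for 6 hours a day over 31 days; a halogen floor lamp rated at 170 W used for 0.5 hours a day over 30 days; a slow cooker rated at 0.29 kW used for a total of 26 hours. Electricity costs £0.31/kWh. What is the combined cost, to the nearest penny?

rice cooker: Runtime = 6 h/day × 31 days = 186 h
rice cooker: 0.75 kW × 186 h = 139.5 kWh
halogen floor lamp: Runtime = 0.5 h/day × 30 days = 15 h
halogen floor lamp: 0.17 kW × 15 h = 2.55 kWh
slow cooker: 0.29 kW × 26 h = 7.54 kWh
Total energy = 149.59 kWh
Cost = 149.59 × £0.31 = £46.37

£46.37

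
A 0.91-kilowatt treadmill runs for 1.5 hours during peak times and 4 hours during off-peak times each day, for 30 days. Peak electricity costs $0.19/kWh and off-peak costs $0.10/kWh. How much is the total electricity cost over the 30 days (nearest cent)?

Peak energy = 0.91 kW × 1.5 h × 30 = 40.95 kWh
Off-peak energy = 0.91 kW × 4 h × 30 = 109.2 kWh
Cost = 40.95 × $0.19 + 109.2 × $0.10 = $7.7805 + $10.92 = $18.70

$18.70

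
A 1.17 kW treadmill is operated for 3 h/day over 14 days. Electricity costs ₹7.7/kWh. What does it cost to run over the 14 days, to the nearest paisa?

₹378.38

Runtime = 3 h/day × 14 days = 42 h
Energy = 1.17 kW × 42 h = 49.14 kWh
Cost = 49.14 kWh × ₹7.7/kWh = ₹378.38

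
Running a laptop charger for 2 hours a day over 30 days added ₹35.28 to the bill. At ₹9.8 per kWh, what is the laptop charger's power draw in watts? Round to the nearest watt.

Energy = ₹35.28 ÷ ₹9.8/kWh = 3.6 kWh
Runtime = 2 h/day × 30 days = 60 h
Power = 3.6 kWh ÷ 60 h = 0.06 kW = 60 W

60 W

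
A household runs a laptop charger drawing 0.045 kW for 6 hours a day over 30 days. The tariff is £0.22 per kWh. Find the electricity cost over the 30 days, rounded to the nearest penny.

£1.78

Runtime = 6 h/day × 30 days = 180 h
Energy = 0.045 kW × 180 h = 8.1 kWh
Cost = 8.1 kWh × £0.22/kWh = £1.78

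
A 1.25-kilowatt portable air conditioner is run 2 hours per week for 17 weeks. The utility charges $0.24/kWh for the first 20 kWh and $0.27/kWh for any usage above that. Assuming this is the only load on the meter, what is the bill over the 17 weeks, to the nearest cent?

Runtime = 2 h/week × 17 weeks = 34 h
Energy = 1.25 kW × 34 h = 42.5 kWh
Tier 1 (0–20 kWh): 20 × $0.24 = $4.8
Above 20 kWh: 22.5 × $0.27 = $6.075
Bill = $10.88

$10.88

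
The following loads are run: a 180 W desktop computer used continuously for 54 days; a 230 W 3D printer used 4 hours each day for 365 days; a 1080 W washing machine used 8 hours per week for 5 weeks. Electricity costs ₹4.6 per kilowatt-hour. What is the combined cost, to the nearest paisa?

desktop computer: Runtime = 24 h × 54 = 1296 h
desktop computer: 0.18 kW × 1296 h = 233.28 kWh
3D printer: Runtime = 4 h/day × 365 days = 1460 h
3D printer: 0.23 kW × 1460 h = 335.8 kWh
washing machine: Runtime = 8 h/week × 5 weeks = 40 h
washing machine: 1.08 kW × 40 h = 43.2 kWh
Total energy = 612.28 kWh
Cost = 612.28 × ₹4.6 = ₹2816.49

₹2816.49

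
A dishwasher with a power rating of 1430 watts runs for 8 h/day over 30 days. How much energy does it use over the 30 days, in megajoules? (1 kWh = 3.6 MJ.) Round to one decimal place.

Runtime = 8 h/day × 30 days = 240 h
Energy = 1.43 kW × 240 h = 343.2 kWh
= 343.2 × 3.6 MJ = 1235.5 MJ

1235.5 MJ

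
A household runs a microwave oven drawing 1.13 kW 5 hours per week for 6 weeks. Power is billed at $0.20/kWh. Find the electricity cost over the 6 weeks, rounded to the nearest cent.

$6.78

Runtime = 5 h/week × 6 weeks = 30 h
Energy = 1.13 kW × 30 h = 33.9 kWh
Cost = 33.9 kWh × $0.20/kWh = $6.78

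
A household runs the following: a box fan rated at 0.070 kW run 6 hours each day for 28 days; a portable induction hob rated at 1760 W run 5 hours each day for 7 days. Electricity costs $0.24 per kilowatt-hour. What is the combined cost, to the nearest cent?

box fan: Runtime = 6 h/day × 28 days = 168 h
box fan: 0.07 kW × 168 h = 11.76 kWh
portable induction hob: Runtime = 5 h/day × 7 days = 35 h
portable induction hob: 1.76 kW × 35 h = 61.6 kWh
Total energy = 73.36 kWh
Cost = 73.36 × $0.24 = $17.61

$17.61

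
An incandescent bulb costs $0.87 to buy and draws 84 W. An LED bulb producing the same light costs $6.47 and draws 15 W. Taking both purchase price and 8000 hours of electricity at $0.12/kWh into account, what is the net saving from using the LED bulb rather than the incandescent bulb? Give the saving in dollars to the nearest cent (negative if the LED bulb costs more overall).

incandescent bulb: $0.87 + (84/1000) kW × 8000 h × $0.12 = $0.87 + $80.64 = $81.51
LED bulb: $6.47 + (15/1000) kW × 8000 h × $0.12 = $6.47 + $14.4 = $20.87
Saving = $81.51 − $20.87 = $60.64

$60.64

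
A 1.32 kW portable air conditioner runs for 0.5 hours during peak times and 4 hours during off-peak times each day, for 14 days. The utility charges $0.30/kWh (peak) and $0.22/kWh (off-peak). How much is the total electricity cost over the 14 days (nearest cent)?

$19.03

Peak energy = 1.32 kW × 0.5 h × 14 = 9.24 kWh
Off-peak energy = 1.32 kW × 4 h × 14 = 73.92 kWh
Cost = 9.24 × $0.30 + 73.92 × $0.22 = $2.772 + $16.2624 = $19.03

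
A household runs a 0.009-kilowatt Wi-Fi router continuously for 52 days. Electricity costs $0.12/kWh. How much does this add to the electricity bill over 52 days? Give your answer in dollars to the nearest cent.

$1.35

Runtime = 24 h × 52 = 1248 h
Energy = 0.009 kW × 1248 h = 11.232 kWh
Cost = 11.232 kWh × $0.12/kWh = $1.35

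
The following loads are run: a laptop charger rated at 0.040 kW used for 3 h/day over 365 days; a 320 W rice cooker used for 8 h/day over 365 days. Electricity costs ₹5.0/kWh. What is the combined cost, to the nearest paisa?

laptop charger: Runtime = 3 h/day × 365 days = 1095 h
laptop charger: 0.04 kW × 1095 h = 43.8 kWh
rice cooker: Runtime = 8 h/day × 365 days = 2920 h
rice cooker: 0.32 kW × 2920 h = 934.4 kWh
Total energy = 978.2 kWh
Cost = 978.2 × ₹5.0 = ₹4891.00

₹4891.00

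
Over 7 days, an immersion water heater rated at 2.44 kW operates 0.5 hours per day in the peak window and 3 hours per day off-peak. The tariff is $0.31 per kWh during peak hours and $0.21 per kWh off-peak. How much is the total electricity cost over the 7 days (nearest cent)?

Peak energy = 2.44 kW × 0.5 h × 7 = 8.54 kWh
Off-peak energy = 2.44 kW × 3 h × 7 = 51.24 kWh
Cost = 8.54 × $0.31 + 51.24 × $0.21 = $2.6474 + $10.7604 = $13.41

$13.41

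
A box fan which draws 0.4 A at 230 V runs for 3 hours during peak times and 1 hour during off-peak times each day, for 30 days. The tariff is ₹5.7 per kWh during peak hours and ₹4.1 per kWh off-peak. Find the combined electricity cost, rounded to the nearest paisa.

Power = 0.4 A × 230 V = 92 W = 0.092 kW
Peak energy = 0.092 kW × 3 h × 30 = 8.28 kWh
Off-peak energy = 0.092 kW × 1 h × 30 = 2.76 kWh
Cost = 8.28 × ₹5.7 + 2.76 × ₹4.1 = ₹47.196 + ₹11.316 = ₹58.51

₹58.51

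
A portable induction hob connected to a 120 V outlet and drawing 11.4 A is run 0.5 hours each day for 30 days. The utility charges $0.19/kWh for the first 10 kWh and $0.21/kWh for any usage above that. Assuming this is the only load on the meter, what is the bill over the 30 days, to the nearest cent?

Power = 11.4 A × 120 V = 1368 W = 1.368 kW
Runtime = 0.5 h/day × 30 days = 15 h
Energy = 1.368 kW × 15 h = 20.52 kWh
Tier 1 (0–10 kWh): 10 × $0.19 = $1.9
Above 10 kWh: 10.52 × $0.21 = $2.2092
Bill = $4.11

$4.11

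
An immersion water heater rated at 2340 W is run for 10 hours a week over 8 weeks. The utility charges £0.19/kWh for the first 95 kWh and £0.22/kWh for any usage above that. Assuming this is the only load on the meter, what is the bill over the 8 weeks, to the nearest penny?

Runtime = 10 h/week × 8 weeks = 80 h
Energy = 2.34 kW × 80 h = 187.2 kWh
Tier 1 (0–95 kWh): 95 × £0.19 = £18.05
Above 95 kWh: 92.2 × £0.22 = £20.284
Bill = £38.33

£38.33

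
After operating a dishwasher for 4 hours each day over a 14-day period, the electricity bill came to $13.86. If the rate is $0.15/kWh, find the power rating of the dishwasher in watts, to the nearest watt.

Energy = $13.86 ÷ $0.15/kWh = 92.4 kWh
Runtime = 4 h/day × 14 days = 56 h
Power = 92.4 kWh ÷ 56 h = 1.65 kW = 1650 W

1650 W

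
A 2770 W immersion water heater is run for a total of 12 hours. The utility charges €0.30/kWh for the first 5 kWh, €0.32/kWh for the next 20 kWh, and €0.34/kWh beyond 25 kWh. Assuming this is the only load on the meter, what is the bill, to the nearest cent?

Energy = 2.77 kW × 12 h = 33.24 kWh
Tier 1 (0–5 kWh): 5 × €0.30 = €1.5
Tier 2 (5–25 kWh): 20 × €0.32 = €6.4
Above 25 kWh: 8.24 × €0.34 = €2.8016
Bill = €10.70

€10.70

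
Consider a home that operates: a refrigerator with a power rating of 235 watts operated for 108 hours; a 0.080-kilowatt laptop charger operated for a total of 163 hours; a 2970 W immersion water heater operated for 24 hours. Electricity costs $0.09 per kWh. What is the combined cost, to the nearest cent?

$9.87

refrigerator: 0.235 kW × 108 h = 25.38 kWh
laptop charger: 0.08 kW × 163 h = 13.04 kWh
immersion water heater: 2.97 kW × 24 h = 71.28 kWh
Total energy = 109.7 kWh
Cost = 109.7 × $0.09 = $9.87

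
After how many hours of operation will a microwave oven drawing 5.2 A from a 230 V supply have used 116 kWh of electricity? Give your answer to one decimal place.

97.0 h

Power = 5.2 A × 230 V = 1196 W = 1.196 kW
Hours = 116 kWh ÷ 1.196 kW = 97.0 h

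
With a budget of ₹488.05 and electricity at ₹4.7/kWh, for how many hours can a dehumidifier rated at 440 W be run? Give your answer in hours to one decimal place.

Energy available = ₹488.05 ÷ ₹4.7/kWh = 103.8404 kWh
Hours = 103.8404 kWh ÷ 0.44 kW = 236.0 h

236.0 h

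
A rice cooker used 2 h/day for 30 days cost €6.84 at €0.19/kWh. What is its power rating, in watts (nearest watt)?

Energy = €6.84 ÷ €0.19/kWh = 36 kWh
Runtime = 2 h/day × 30 days = 60 h
Power = 36 kWh ÷ 60 h = 0.6 kW = 600 W

600 W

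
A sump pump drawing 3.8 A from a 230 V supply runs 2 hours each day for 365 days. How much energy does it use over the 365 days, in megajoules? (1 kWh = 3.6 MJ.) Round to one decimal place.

Power = 3.8 A × 230 V = 874 W = 0.874 kW
Runtime = 2 h/day × 365 days = 730 h
Energy = 0.874 kW × 730 h = 638.02 kWh
= 638.02 × 3.6 MJ = 2296.9 MJ

2296.9 MJ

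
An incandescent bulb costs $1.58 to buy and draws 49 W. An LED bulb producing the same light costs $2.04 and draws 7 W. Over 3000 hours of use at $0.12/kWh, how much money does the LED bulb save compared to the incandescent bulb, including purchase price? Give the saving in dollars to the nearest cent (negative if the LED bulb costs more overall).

$14.66

incandescent bulb: $1.58 + (49/1000) kW × 3000 h × $0.12 = $1.58 + $17.64 = $19.22
LED bulb: $2.04 + (7/1000) kW × 3000 h × $0.12 = $2.04 + $2.52 = $4.56
Saving = $19.22 − $4.56 = $14.66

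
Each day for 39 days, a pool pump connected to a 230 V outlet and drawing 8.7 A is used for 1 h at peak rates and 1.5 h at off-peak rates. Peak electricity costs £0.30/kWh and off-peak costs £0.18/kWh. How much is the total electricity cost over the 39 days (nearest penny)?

£44.48

Power = 8.7 A × 230 V = 2001 W = 2.001 kW
Peak energy = 2.001 kW × 1 h × 39 = 78.039 kWh
Off-peak energy = 2.001 kW × 1.5 h × 39 = 117.0585 kWh
Cost = 78.039 × £0.30 + 117.0585 × £0.18 = £23.4117 + £21.07053 = £44.48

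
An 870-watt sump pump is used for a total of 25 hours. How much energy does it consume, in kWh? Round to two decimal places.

21.75 kWh

Energy = 0.87 kW × 25 h = 21.75 kWh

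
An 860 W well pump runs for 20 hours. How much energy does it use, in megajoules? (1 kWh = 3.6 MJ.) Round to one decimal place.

Energy = 0.86 kW × 20 h = 17.2 kWh
= 17.2 × 3.6 MJ = 61.9 MJ

61.9 MJ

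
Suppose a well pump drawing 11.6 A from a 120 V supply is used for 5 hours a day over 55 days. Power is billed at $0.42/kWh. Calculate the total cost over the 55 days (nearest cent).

Power = 11.6 A × 120 V = 1392 W = 1.392 kW
Runtime = 5 h/day × 55 days = 275 h
Energy = 1.392 kW × 275 h = 382.8 kWh
Cost = 382.8 kWh × $0.42/kWh = $160.78

$160.78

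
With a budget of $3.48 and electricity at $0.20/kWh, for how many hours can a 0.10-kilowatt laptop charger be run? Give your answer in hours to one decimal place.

174.0 h

Energy available = $3.48 ÷ $0.20/kWh = 17.4 kWh
Hours = 17.4 kWh ÷ 0.1 kW = 174.0 h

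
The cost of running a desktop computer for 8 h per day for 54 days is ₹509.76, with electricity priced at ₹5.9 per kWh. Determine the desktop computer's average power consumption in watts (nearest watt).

200 W

Energy = ₹509.76 ÷ ₹5.9/kWh = 86.4 kWh
Runtime = 8 h/day × 54 days = 432 h
Power = 86.4 kWh ÷ 432 h = 0.2 kW = 200 W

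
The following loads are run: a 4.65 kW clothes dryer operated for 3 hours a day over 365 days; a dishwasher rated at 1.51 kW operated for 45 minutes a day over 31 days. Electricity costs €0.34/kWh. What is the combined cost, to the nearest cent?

clothes dryer: Runtime = 3 h/day × 365 days = 1095 h
clothes dryer: 4.65 kW × 1095 h = 5091.75 kWh
dishwasher: Runtime = 45 min × 31 = 1395 min = 23.25 h
dishwasher: 1.51 kW × 23.25 h = 35.1075 kWh
Total energy = 5126.8575 kWh
Cost = 5126.8575 × €0.34 = €1743.13

€1743.13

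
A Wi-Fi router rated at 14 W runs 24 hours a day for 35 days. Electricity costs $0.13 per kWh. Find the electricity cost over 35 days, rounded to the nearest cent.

$1.53

Runtime = 24 h × 35 = 840 h
Energy = 0.014 kW × 840 h = 11.76 kWh
Cost = 11.76 kWh × $0.13/kWh = $1.53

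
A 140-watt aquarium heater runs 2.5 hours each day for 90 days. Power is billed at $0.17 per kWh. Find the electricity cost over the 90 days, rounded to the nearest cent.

$5.36

Runtime = 2.5 h/day × 90 days = 225 h
Energy = 0.14 kW × 225 h = 31.5 kWh
Cost = 31.5 kWh × $0.17/kWh = $5.36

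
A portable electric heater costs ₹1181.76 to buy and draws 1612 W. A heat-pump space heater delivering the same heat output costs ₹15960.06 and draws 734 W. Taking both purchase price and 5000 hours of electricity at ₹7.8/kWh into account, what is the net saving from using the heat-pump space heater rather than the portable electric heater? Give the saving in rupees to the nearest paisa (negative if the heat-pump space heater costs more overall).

portable electric heater: ₹1181.76 + (1612/1000) kW × 5000 h × ₹7.8 = ₹1181.76 + ₹62868 = ₹64049.76
heat-pump space heater: ₹15960.06 + (734/1000) kW × 5000 h × ₹7.8 = ₹15960.06 + ₹28626 = ₹44586.06
Saving = ₹64049.76 − ₹44586.06 = ₹19463.7

₹19463.70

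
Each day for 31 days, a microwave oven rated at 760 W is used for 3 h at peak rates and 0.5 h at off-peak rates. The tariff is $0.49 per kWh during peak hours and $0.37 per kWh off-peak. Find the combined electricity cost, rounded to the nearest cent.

Peak energy = 0.76 kW × 3 h × 31 = 70.68 kWh
Off-peak energy = 0.76 kW × 0.5 h × 31 = 11.78 kWh
Cost = 70.68 × $0.49 + 11.78 × $0.37 = $34.6332 + $4.3586 = $38.99

$38.99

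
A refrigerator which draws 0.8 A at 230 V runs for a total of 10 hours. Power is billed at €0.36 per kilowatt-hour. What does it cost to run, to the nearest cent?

€0.66

Power = 0.8 A × 230 V = 184 W = 0.184 kW
Energy = 0.184 kW × 10 h = 1.84 kWh
Cost = 1.84 kWh × €0.36/kWh = €0.66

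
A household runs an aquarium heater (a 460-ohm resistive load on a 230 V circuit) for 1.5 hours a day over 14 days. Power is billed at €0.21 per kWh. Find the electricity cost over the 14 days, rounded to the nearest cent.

€0.51

Power = V²/R = 230²/460 = 115 W = 0.115 kW
Runtime = 1.5 h/day × 14 days = 21 h
Energy = 0.115 kW × 21 h = 2.415 kWh
Cost = 2.415 kWh × €0.21/kWh = €0.51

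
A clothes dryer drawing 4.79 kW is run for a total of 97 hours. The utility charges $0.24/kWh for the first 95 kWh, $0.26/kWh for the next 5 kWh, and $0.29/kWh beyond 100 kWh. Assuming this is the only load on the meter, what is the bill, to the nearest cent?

$129.84

Energy = 4.79 kW × 97 h = 464.63 kWh
Tier 1 (0–95 kWh): 95 × $0.24 = $22.8
Tier 2 (95–100 kWh): 5 × $0.26 = $1.3
Above 100 kWh: 364.63 × $0.29 = $105.7427
Bill = $129.84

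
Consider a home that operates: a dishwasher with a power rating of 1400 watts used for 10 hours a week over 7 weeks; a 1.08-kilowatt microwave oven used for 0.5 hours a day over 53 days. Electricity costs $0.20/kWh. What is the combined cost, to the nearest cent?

$25.32

dishwasher: Runtime = 10 h/week × 7 weeks = 70 h
dishwasher: 1.4 kW × 70 h = 98 kWh
microwave oven: Runtime = 0.5 h/day × 53 days = 26.5 h
microwave oven: 1.08 kW × 26.5 h = 28.62 kWh
Total energy = 126.62 kWh
Cost = 126.62 × $0.20 = $25.32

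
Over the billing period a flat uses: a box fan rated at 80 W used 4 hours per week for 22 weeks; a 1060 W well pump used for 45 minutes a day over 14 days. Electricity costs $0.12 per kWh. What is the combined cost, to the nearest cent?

box fan: Runtime = 4 h/week × 22 weeks = 88 h
box fan: 0.08 kW × 88 h = 7.04 kWh
well pump: Runtime = 45 min × 14 = 630 min = 10.5 h
well pump: 1.06 kW × 10.5 h = 11.13 kWh
Total energy = 18.17 kWh
Cost = 18.17 × $0.12 = $2.18

$2.18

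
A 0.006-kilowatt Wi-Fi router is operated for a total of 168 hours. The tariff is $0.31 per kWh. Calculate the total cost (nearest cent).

$0.31

Energy = 0.006 kW × 168 h = 1.008 kWh
Cost = 1.008 kWh × $0.31/kWh = $0.31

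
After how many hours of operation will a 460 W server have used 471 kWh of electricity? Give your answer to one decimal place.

Hours = 471 kWh ÷ 0.46 kW = 1023.9 h

1023.9 h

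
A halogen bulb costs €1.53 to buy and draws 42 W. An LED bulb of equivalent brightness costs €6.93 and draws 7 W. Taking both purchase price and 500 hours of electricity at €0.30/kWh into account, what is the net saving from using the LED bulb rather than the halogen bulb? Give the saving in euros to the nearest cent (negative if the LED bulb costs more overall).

halogen bulb: €1.53 + (42/1000) kW × 500 h × €0.30 = €1.53 + €6.3 = €7.83
LED bulb: €6.93 + (7/1000) kW × 500 h × €0.30 = €6.93 + €1.05 = €7.98
Saving = €7.83 − €7.98 = −€0.15

-€0.15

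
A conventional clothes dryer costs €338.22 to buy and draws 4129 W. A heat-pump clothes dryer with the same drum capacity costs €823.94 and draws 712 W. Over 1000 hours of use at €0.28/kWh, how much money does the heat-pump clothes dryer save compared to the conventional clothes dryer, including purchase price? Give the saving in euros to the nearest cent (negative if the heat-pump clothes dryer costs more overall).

€471.04

conventional clothes dryer: €338.22 + (4129/1000) kW × 1000 h × €0.28 = €338.22 + €1156.12 = €1494.34
heat-pump clothes dryer: €823.94 + (712/1000) kW × 1000 h × €0.28 = €823.94 + €199.36 = €1023.3
Saving = €1494.34 − €1023.3 = €471.04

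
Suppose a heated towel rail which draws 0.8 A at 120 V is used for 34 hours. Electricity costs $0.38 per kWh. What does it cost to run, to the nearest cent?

Power = 0.8 A × 120 V = 96 W = 0.096 kW
Energy = 0.096 kW × 34 h = 3.264 kWh
Cost = 3.264 kWh × $0.38/kWh = $1.24

$1.24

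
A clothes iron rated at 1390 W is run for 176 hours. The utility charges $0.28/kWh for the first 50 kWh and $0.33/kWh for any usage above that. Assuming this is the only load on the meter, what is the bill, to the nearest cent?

$78.23

Energy = 1.39 kW × 176 h = 244.64 kWh
Tier 1 (0–50 kWh): 50 × $0.28 = $14
Above 50 kWh: 194.64 × $0.33 = $64.2312
Bill = $78.23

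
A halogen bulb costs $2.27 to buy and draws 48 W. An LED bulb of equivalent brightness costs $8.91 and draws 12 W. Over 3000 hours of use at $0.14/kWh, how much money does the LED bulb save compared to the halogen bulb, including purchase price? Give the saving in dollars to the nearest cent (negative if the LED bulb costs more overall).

halogen bulb: $2.27 + (48/1000) kW × 3000 h × $0.14 = $2.27 + $20.16 = $22.43
LED bulb: $8.91 + (12/1000) kW × 3000 h × $0.14 = $8.91 + $5.04 = $13.95
Saving = $22.43 − $13.95 = $8.48

$8.48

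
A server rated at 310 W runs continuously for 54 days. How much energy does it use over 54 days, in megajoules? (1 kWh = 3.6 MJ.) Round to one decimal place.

Runtime = 24 h × 54 = 1296 h
Energy = 0.31 kW × 1296 h = 401.76 kWh
= 401.76 × 3.6 MJ = 1446.3 MJ

1446.3 MJ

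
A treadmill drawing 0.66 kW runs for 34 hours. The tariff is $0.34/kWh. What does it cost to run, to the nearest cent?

$7.63

Energy = 0.66 kW × 34 h = 22.44 kWh
Cost = 22.44 kWh × $0.34/kWh = $7.63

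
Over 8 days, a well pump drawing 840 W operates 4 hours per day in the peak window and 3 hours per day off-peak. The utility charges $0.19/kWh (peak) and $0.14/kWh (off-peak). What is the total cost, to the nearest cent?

$7.93

Peak energy = 0.84 kW × 4 h × 8 = 26.88 kWh
Off-peak energy = 0.84 kW × 3 h × 8 = 20.16 kWh
Cost = 26.88 × $0.19 + 20.16 × $0.14 = $5.1072 + $2.8224 = $7.93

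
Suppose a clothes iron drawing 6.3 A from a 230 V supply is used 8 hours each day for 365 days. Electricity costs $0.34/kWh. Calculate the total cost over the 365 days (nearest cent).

$1438.57

Power = 6.3 A × 230 V = 1449 W = 1.449 kW
Runtime = 8 h/day × 365 days = 2920 h
Energy = 1.449 kW × 2920 h = 4231.08 kWh
Cost = 4231.08 kWh × $0.34/kWh = $1438.57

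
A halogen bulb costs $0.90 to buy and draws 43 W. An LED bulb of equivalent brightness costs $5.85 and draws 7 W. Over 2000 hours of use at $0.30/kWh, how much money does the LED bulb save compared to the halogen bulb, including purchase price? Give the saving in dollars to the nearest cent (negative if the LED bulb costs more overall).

halogen bulb: $0.90 + (43/1000) kW × 2000 h × $0.30 = $0.90 + $25.8 = $26.7
LED bulb: $5.85 + (7/1000) kW × 2000 h × $0.30 = $5.85 + $4.2 = $10.05
Saving = $26.7 − $10.05 = $16.65

$16.65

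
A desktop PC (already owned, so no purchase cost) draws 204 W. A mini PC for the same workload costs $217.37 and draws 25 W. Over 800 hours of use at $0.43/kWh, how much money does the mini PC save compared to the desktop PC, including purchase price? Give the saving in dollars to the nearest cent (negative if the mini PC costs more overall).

-$155.79

desktop PC: $0.00 + (204/1000) kW × 800 h × $0.43 = $0.00 + $70.176 = $70.176
mini PC: $217.37 + (25/1000) kW × 800 h × $0.43 = $217.37 + $8.6 = $225.97
Saving = $70.176 − $225.97 = −$155.794 → -$155.79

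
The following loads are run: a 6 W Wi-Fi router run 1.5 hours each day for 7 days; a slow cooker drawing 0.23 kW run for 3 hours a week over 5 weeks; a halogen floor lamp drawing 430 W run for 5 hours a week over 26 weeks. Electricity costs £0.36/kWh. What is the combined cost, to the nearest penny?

£21.39

Wi-Fi router: Runtime = 1.5 h/day × 7 days = 10.5 h
Wi-Fi router: 0.006 kW × 10.5 h = 0.063 kWh
slow cooker: Runtime = 3 h/week × 5 weeks = 15 h
slow cooker: 0.23 kW × 15 h = 3.45 kWh
halogen floor lamp: Runtime = 5 h/week × 26 weeks = 130 h
halogen floor lamp: 0.43 kW × 130 h = 55.9 kWh
Total energy = 59.413 kWh
Cost = 59.413 × £0.36 = £21.39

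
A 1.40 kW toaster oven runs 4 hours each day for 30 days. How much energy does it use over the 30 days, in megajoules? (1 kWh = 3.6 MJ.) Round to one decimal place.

Runtime = 4 h/day × 30 days = 120 h
Energy = 1.4 kW × 120 h = 168 kWh
= 168 × 3.6 MJ = 604.8 MJ

604.8 MJ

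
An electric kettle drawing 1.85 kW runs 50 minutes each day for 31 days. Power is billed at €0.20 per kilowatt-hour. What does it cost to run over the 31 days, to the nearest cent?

€9.56

Runtime = 50 min × 31 = 1550 min = 25.833333… h
Energy = 1.85 kW × 25.833333… h = 47.791666… kWh
Cost = 47.791666… kWh × €0.20/kWh = €9.56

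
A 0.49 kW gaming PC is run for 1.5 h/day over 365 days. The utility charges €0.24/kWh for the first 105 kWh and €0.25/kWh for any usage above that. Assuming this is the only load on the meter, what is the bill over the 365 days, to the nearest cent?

Runtime = 1.5 h/day × 365 days = 547.5 h
Energy = 0.49 kW × 547.5 h = 268.275 kWh
Tier 1 (0–105 kWh): 105 × €0.24 = €25.2
Above 105 kWh: 163.275 × €0.25 = €40.81875
Bill = €66.02

€66.02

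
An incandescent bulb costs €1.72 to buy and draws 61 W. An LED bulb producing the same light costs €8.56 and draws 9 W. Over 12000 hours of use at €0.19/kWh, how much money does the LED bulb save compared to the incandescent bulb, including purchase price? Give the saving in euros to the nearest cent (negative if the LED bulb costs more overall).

€111.72

incandescent bulb: €1.72 + (61/1000) kW × 12000 h × €0.19 = €1.72 + €139.08 = €140.8
LED bulb: €8.56 + (9/1000) kW × 12000 h × €0.19 = €8.56 + €20.52 = €29.08
Saving = €140.8 − €29.08 = €111.72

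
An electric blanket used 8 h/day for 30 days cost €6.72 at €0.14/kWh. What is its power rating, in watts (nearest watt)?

200 W

Energy = €6.72 ÷ €0.14/kWh = 48 kWh
Runtime = 8 h/day × 30 days = 240 h
Power = 48 kWh ÷ 240 h = 0.2 kW = 200 W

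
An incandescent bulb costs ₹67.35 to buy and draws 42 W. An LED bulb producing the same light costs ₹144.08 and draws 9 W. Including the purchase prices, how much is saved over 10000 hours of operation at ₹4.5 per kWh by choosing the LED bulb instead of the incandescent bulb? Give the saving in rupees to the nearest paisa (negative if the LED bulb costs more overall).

₹1408.27

incandescent bulb: ₹67.35 + (42/1000) kW × 10000 h × ₹4.5 = ₹67.35 + ₹1890 = ₹1957.35
LED bulb: ₹144.08 + (9/1000) kW × 10000 h × ₹4.5 = ₹144.08 + ₹405 = ₹549.08
Saving = ₹1957.35 − ₹549.08 = ₹1408.27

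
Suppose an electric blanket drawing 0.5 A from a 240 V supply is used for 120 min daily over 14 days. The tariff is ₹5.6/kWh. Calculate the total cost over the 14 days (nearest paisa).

Power = 0.5 A × 240 V = 120 W = 0.12 kW
Runtime = 120 min × 14 = 1680 min = 28 h
Energy = 0.12 kW × 28 h = 3.36 kWh
Cost = 3.36 kWh × ₹5.6/kWh = ₹18.82

₹18.82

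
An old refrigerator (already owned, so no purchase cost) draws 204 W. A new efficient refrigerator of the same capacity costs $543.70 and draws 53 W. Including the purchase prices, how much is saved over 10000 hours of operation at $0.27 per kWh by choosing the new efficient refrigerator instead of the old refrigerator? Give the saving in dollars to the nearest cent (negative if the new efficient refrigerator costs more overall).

old refrigerator: $0.00 + (204/1000) kW × 10000 h × $0.27 = $0.00 + $550.8 = $550.8
new efficient refrigerator: $543.70 + (53/1000) kW × 10000 h × $0.27 = $543.70 + $143.1 = $686.8
Saving = $550.8 − $686.8 = −$136

-$136.00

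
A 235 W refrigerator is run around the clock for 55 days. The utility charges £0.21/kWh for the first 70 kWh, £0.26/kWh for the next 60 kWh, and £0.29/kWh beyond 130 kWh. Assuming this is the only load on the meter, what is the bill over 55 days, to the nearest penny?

Runtime = 24 h × 55 = 1320 h
Energy = 0.235 kW × 1320 h = 310.2 kWh
Tier 1 (0–70 kWh): 70 × £0.21 = £14.7
Tier 2 (70–130 kWh): 60 × £0.26 = £15.6
Above 130 kWh: 180.2 × £0.29 = £52.258
Bill = £82.56

£82.56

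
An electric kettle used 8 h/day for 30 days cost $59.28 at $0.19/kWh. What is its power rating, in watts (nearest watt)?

Energy = $59.28 ÷ $0.19/kWh = 312 kWh
Runtime = 8 h/day × 30 days = 240 h
Power = 312 kWh ÷ 240 h = 1.3 kW = 1300 W

1300 W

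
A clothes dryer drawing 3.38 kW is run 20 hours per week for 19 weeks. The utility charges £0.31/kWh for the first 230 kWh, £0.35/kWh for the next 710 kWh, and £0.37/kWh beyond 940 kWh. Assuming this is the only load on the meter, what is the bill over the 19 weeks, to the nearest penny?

Runtime = 20 h/week × 19 weeks = 380 h
Energy = 3.38 kW × 380 h = 1284.4 kWh
Tier 1 (0–230 kWh): 230 × £0.31 = £71.3
Tier 2 (230–940 kWh): 710 × £0.35 = £248.5
Above 940 kWh: 344.4 × £0.37 = £127.428
Bill = £447.23

£447.23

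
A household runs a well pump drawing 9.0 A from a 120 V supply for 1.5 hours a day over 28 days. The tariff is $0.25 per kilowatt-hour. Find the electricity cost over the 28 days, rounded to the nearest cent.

$11.34

Power = 9.0 A × 120 V = 1080 W = 1.08 kW
Runtime = 1.5 h/day × 28 days = 42 h
Energy = 1.08 kW × 42 h = 45.36 kWh
Cost = 45.36 kWh × $0.25/kWh = $11.34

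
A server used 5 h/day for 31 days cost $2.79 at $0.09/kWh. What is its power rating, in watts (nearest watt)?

Energy = $2.79 ÷ $0.09/kWh = 31 kWh
Runtime = 5 h/day × 31 days = 155 h
Power = 31 kWh ÷ 155 h = 0.2 kW = 200 W

200 W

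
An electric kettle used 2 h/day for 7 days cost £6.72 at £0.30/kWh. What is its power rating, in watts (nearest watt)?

1600 W

Energy = £6.72 ÷ £0.30/kWh = 22.4 kWh
Runtime = 2 h/day × 7 days = 14 h
Power = 22.4 kWh ÷ 14 h = 1.6 kW = 1600 W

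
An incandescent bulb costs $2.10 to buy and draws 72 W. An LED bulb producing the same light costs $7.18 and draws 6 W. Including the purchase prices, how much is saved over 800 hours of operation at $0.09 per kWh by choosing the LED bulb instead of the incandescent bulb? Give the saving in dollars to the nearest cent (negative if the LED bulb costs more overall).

-$0.33

incandescent bulb: $2.10 + (72/1000) kW × 800 h × $0.09 = $2.10 + $5.184 = $7.284
LED bulb: $7.18 + (6/1000) kW × 800 h × $0.09 = $7.18 + $0.432 = $7.612
Saving = $7.284 − $7.612 = −$0.328 → -$0.33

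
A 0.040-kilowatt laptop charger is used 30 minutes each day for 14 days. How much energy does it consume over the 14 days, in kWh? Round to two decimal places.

Runtime = 30 min × 14 = 420 min = 7 h
Energy = 0.04 kW × 7 h = 0.28 kWh

0.28 kWh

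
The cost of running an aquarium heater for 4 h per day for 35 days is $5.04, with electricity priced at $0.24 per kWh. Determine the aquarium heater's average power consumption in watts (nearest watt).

150 W

Energy = $5.04 ÷ $0.24/kWh = 21 kWh
Runtime = 4 h/day × 35 days = 140 h
Power = 21 kWh ÷ 140 h = 0.15 kW = 150 W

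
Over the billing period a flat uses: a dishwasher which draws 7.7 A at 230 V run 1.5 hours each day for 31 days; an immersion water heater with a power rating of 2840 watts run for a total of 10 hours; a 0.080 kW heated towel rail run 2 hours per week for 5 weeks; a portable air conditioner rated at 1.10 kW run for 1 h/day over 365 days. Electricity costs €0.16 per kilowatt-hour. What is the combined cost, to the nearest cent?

€82.09

dishwasher: Power = 7.7 A × 230 V = 1771 W = 1.771 kW
dishwasher: Runtime = 1.5 h/day × 31 days = 46.5 h
dishwasher: 1.771 kW × 46.5 h = 82.3515 kWh
immersion water heater: 2.84 kW × 10 h = 28.4 kWh
heated towel rail: Runtime = 2 h/week × 5 weeks = 10 h
heated towel rail: 0.08 kW × 10 h = 0.8 kWh
portable air conditioner: Runtime = 1 h/day × 365 days = 365 h
portable air conditioner: 1.1 kW × 365 h = 401.5 kWh
Total energy = 513.0515 kWh
Cost = 513.0515 × €0.16 = €82.09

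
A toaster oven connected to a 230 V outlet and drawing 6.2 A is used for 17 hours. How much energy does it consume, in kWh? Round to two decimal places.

Power = 6.2 A × 230 V = 1426 W = 1.426 kW
Energy = 1.426 kW × 17 h = 24.242 kWh ≈ 24.24 kWh

24.24 kWh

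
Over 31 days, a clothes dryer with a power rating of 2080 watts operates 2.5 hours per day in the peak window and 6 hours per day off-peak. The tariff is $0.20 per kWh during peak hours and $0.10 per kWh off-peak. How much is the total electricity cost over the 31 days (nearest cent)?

Peak energy = 2.08 kW × 2.5 h × 31 = 161.2 kWh
Off-peak energy = 2.08 kW × 6 h × 31 = 386.88 kWh
Cost = 161.2 × $0.20 + 386.88 × $0.10 = $32.24 + $38.688 = $70.93

$70.93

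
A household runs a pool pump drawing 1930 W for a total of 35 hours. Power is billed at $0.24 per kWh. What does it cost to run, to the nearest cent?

Energy = 1.93 kW × 35 h = 67.55 kWh
Cost = 67.55 kWh × $0.24/kWh = $16.21

$16.21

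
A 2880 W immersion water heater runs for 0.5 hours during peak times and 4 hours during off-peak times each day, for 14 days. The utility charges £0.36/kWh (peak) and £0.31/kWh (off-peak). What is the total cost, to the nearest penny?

Peak energy = 2.88 kW × 0.5 h × 14 = 20.16 kWh
Off-peak energy = 2.88 kW × 4 h × 14 = 161.28 kWh
Cost = 20.16 × £0.36 + 161.28 × £0.31 = £7.2576 + £49.9968 = £57.25

£57.25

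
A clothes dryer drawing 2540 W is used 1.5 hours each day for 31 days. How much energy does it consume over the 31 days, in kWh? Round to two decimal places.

Runtime = 1.5 h/day × 31 days = 46.5 h
Energy = 2.54 kW × 46.5 h = 118.11 kWh

118.11 kWh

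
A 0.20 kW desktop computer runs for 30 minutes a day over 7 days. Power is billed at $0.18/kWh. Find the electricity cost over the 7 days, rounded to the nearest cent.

$0.13

Runtime = 30 min × 7 = 210 min = 3.5 h
Energy = 0.2 kW × 3.5 h = 0.7 kWh
Cost = 0.7 kWh × $0.18/kWh = $0.13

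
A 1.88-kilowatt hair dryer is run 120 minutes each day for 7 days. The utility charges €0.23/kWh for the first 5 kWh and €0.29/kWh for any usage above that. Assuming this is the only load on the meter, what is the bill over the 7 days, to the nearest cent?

Runtime = 120 min × 7 = 840 min = 14 h
Energy = 1.88 kW × 14 h = 26.32 kWh
Tier 1 (0–5 kWh): 5 × €0.23 = €1.15
Above 5 kWh: 21.32 × €0.29 = €6.1828
Bill = €7.33

€7.33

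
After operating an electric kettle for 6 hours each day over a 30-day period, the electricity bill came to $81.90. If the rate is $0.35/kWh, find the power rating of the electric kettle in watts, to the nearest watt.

1300 W

Energy = $81.90 ÷ $0.35/kWh = 234 kWh
Runtime = 6 h/day × 30 days = 180 h
Power = 234 kWh ÷ 180 h = 1.3 kW = 1300 W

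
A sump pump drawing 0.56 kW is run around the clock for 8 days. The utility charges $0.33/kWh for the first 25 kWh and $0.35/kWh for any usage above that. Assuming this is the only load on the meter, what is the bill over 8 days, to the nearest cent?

$37.13

Runtime = 24 h × 8 = 192 h
Energy = 0.56 kW × 192 h = 107.52 kWh
Tier 1 (0–25 kWh): 25 × $0.33 = $8.25
Above 25 kWh: 82.52 × $0.35 = $28.882
Bill = $37.13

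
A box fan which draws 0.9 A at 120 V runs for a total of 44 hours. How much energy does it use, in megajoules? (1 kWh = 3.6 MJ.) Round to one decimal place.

Power = 0.9 A × 120 V = 108 W = 0.108 kW
Energy = 0.108 kW × 44 h = 4.752 kWh
= 4.752 × 3.6 MJ = 17.1 MJ

17.1 MJ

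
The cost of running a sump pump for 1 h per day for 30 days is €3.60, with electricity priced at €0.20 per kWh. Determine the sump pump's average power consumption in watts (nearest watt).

600 W

Energy = €3.60 ÷ €0.20/kWh = 18 kWh
Runtime = 1 h/day × 30 days = 30 h
Power = 18 kWh ÷ 30 h = 0.6 kW = 600 W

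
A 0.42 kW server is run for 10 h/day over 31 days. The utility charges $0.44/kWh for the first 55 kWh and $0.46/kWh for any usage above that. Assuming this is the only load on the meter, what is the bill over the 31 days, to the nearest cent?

Runtime = 10 h/day × 31 days = 310 h
Energy = 0.42 kW × 310 h = 130.2 kWh
Tier 1 (0–55 kWh): 55 × $0.44 = $24.2
Above 55 kWh: 75.2 × $0.46 = $34.592
Bill = $58.79

$58.79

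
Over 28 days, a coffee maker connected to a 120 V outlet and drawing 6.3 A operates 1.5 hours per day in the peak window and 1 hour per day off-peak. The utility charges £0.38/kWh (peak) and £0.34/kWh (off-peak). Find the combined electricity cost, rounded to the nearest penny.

£19.26

Power = 6.3 A × 120 V = 756 W = 0.756 kW
Peak energy = 0.756 kW × 1.5 h × 28 = 31.752 kWh
Off-peak energy = 0.756 kW × 1 h × 28 = 21.168 kWh
Cost = 31.752 × £0.38 + 21.168 × £0.34 = £12.06576 + £7.19712 = £19.26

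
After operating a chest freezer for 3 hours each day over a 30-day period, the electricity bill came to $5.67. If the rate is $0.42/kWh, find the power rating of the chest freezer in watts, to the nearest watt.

Energy = $5.67 ÷ $0.42/kWh = 13.5 kWh
Runtime = 3 h/day × 30 days = 90 h
Power = 13.5 kWh ÷ 90 h = 0.15 kW = 150 W

150 W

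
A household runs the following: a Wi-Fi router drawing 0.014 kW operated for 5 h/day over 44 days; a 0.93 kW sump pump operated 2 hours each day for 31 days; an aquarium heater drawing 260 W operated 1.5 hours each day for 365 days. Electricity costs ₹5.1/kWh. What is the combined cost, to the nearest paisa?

Wi-Fi router: Runtime = 5 h/day × 44 days = 220 h
Wi-Fi router: 0.014 kW × 220 h = 3.08 kWh
sump pump: Runtime = 2 h/day × 31 days = 62 h
sump pump: 0.93 kW × 62 h = 57.66 kWh
aquarium heater: Runtime = 1.5 h/day × 365 days = 547.5 h
aquarium heater: 0.26 kW × 547.5 h = 142.35 kWh
Total energy = 203.09 kWh
Cost = 203.09 × ₹5.1 = ₹1035.76

₹1035.76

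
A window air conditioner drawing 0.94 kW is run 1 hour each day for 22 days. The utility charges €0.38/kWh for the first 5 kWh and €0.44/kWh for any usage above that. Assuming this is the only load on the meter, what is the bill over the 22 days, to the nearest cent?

€8.80

Runtime = 1 h/day × 22 days = 22 h
Energy = 0.94 kW × 22 h = 20.68 kWh
Tier 1 (0–5 kWh): 5 × €0.38 = €1.9
Above 5 kWh: 15.68 × €0.44 = €6.8992
Bill = €8.80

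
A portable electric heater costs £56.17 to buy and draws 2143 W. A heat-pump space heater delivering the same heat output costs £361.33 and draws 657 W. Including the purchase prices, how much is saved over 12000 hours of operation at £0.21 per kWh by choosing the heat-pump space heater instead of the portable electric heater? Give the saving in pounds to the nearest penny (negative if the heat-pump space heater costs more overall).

portable electric heater: £56.17 + (2143/1000) kW × 12000 h × £0.21 = £56.17 + £5400.36 = £5456.53
heat-pump space heater: £361.33 + (657/1000) kW × 12000 h × £0.21 = £361.33 + £1655.64 = £2016.97
Saving = £5456.53 − £2016.97 = £3439.56

£3439.56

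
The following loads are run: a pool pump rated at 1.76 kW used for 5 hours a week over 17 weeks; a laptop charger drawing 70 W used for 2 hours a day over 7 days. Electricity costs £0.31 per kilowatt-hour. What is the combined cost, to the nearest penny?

pool pump: Runtime = 5 h/week × 17 weeks = 85 h
pool pump: 1.76 kW × 85 h = 149.6 kWh
laptop charger: Runtime = 2 h/day × 7 days = 14 h
laptop charger: 0.07 kW × 14 h = 0.98 kWh
Total energy = 150.58 kWh
Cost = 150.58 × £0.31 = £46.68

£46.68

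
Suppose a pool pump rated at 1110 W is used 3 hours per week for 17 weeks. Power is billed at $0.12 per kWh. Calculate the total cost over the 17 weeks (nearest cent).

Runtime = 3 h/week × 17 weeks = 51 h
Energy = 1.11 kW × 51 h = 56.61 kWh
Cost = 56.61 kWh × $0.12/kWh = $6.79

$6.79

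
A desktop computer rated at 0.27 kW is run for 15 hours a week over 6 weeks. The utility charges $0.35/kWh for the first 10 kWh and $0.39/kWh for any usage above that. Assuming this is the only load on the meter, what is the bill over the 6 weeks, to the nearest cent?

Runtime = 15 h/week × 6 weeks = 90 h
Energy = 0.27 kW × 90 h = 24.3 kWh
Tier 1 (0–10 kWh): 10 × $0.35 = $3.5
Above 10 kWh: 14.3 × $0.39 = $5.577
Bill = $9.08

$9.08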